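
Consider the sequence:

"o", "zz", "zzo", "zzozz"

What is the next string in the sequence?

zzozzzzo

Each term (from the third on) is the previous term followed by the one before it: term 3 = zz·o = zzo.
Continuing: zzozz · zzo gives term 5.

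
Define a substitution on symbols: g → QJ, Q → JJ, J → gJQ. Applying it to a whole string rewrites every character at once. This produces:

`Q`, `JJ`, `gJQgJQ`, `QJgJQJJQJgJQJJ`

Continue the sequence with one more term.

JJgJQQJgJQJJgJQgJQJJgJQQJgJQJJgJQgJQ

Applying the rule to each of the 14 symbols of QJgJQJJQJgJQJJ gives the pieces JJ gJQ QJ gJQ JJ gJQ gJQ JJ gJQ QJ gJQ JJ gJQ gJQ, which concatenate to the answer.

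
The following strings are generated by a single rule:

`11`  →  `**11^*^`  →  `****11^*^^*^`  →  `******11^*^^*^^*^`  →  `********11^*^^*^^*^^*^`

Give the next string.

Each term wraps the previous one in ** on the left and ^*^ on the right.
Applying this once more to ********11^*^^*^^*^^*^:

**********11^*^^*^^*^^*^^*^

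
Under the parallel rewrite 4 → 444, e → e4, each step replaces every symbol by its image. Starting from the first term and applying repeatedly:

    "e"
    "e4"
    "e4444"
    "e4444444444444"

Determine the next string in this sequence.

Replace each of the 14 characters of e4444444444444 in place — e4 444 444 444 444 444 444 444 444 444 444 444 444 444 — and concatenate.

e4444444444444444444444444444444444444444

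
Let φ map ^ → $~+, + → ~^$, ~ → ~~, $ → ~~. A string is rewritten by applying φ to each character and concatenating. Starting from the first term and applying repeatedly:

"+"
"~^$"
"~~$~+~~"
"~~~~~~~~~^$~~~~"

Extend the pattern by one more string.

~~~~~~~~~~~~~~~~~~$~+~~~~~~~~~~

Applying the rule to each of the 15 symbols of ~~~~~~~~~^$~~~~ gives the pieces ~~ ~~ ~~ ~~ ~~ ~~ ~~ ~~ ~~ $~+ ~~ ~~ ~~ ~~ ~~, which concatenate to the answer.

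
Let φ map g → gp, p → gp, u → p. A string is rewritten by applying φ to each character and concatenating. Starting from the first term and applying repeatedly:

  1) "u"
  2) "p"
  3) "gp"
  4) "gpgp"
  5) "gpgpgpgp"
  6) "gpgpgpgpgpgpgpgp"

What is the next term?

Replace each of the 16 characters of gpgpgpgpgpgpgpgp in place — gp gp gp gp gp gp gp gp gp gp gp gp gp gp gp gp — and concatenate.

gpgpgpgpgpgpgpgpgpgpgpgpgpgpgpgp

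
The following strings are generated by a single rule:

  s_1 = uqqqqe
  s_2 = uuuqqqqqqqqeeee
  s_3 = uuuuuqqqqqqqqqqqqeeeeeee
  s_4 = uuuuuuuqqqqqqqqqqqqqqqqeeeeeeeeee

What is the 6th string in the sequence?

The n-th term is 2n-1 u's then 4n q's then 3n-2 e's (n = 1, 2, …).
Setting n = 6 gives 11, 24, 16 characters in each block.

uuuuuuuuuuuqqqqqqqqqqqqqqqqqqqqqqqqeeeeeeeeeeeeeeee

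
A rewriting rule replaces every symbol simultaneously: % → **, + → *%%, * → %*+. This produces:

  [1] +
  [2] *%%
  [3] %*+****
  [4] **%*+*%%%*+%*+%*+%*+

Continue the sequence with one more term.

Replace each of the 20 characters of **%*+*%%%*+%*+%*+%*+ in place — %*+ %*+ ** %*+ *%% %*+ ** ** ** %*+ *%% ** %*+ *%% ** %*+ *%% ** %*+ *%% — and concatenate.

%*+%*+**%*+*%%%*+******%*+*%%**%*+*%%**%*+*%%**%*+*%%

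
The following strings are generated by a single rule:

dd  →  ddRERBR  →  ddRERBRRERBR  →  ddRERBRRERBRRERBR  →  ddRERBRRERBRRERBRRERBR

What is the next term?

The strings grow by a fixed suffix RERBR each time.
Applying this once more to ddRERBRRERBRRERBRRERBR:

ddRERBRRERBRRERBRRERBRRERBR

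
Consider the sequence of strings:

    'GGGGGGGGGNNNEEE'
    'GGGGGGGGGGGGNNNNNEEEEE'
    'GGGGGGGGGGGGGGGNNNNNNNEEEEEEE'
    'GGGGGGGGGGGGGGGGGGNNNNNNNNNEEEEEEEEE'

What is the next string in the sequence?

Reading off run lengths: G runs 9, 12, 15, 18; N runs 3, 5, 7, 9; E runs 3, 5, 7, 9 — each is linear in n, where the shown terms are n = 2, 3, 4, 5.
For the next term, n = 6, so the run lengths are 21, 11, 11.

GGGGGGGGGGGGGGGGGGGGGNNNNNNNNNNNEEEEEEEEEEE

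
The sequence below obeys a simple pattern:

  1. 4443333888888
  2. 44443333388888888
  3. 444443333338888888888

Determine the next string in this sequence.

4444443333333888888888888

The n-th term is n 4's then n+1 3's then 2n 8's, where the shown terms are n = 3, 4, 5.
For the next term, n = 6, so the run lengths are 6, 7, 12.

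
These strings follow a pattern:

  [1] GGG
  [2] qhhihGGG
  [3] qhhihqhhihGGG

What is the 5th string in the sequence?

Each term is the previous one with qhhih prepended.
From qhhihqhhihGGG, 2 further steps: qhhihqhhihGGG → qhhihqhhihqhhihGGG → (answer).

qhhihqhhihqhhihqhhihGGG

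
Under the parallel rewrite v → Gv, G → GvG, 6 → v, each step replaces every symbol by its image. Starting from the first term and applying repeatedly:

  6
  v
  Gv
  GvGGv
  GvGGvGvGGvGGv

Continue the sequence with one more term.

GvGGvGvGGvGGvGvGGvGvGGvGGvGvGGvGGv

Replace each of the 13 characters of GvGGvGvGGvGGv in place — GvG Gv GvG GvG Gv GvG Gv GvG GvG Gv GvG GvG Gv — and concatenate.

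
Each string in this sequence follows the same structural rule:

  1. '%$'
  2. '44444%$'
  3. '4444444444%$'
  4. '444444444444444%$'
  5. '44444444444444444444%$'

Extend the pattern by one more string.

Each term is the previous one with 44444 prepended.
So the next term is 44444·44444444444444444444%$.

4444444444444444444444444%$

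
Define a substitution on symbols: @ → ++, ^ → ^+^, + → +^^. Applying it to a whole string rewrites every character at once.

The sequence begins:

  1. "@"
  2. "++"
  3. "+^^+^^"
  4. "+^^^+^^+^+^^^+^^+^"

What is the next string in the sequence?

Rewriting the 18 symbols of +^^^+^^+^+^^^+^^+^ one by one yields +^^ ^+^ ^+^ ^+^ +^^ ^+^ ^+^ +^^ ^+^ +^^ ^+^ ^+^ ^+^ +^^ ^+^ ^+^ +^^ ^+^; concatenated:

+^^^+^^+^^+^+^^^+^^+^+^^^+^+^^^+^^+^^+^+^^^+^^+^+^^^+^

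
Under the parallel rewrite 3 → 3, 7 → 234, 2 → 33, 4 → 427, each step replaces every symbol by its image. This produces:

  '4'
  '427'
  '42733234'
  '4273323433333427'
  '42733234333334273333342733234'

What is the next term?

Rewriting the 29 symbols of 42733234333334273333342733234 one by one yields 427 33 234 3 3 33 3 427 3 3 3 3 3 427 33 234 3 3 3 3 3 427 33 234 3 3 33 3 427; concatenated:

42733234333334273333342733234333334273323433333427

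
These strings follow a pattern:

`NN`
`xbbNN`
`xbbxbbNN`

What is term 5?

xbbxbbxbbxbbNN

Each term is the previous one with xbb prepended.
From xbbxbbNN, 2 further steps: xbbxbbNN → xbbxbbxbbNN → (answer).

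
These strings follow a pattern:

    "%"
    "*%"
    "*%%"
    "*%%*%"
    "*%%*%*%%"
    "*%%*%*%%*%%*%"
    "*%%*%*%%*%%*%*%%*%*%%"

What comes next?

From term 3 onward, concatenate the last term with the second-to-last: *%·% = *%%, *%%·*% = *%%*%, …
The next term joins *%%*%*%%*%%*%*%%*%*%% and *%%*%*%%*%%*%.

*%%*%*%%*%%*%*%%*%*%%*%%*%*%%*%%*%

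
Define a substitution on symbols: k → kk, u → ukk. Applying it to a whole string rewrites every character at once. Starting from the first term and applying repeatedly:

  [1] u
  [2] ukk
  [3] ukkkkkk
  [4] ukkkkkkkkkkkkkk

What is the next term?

Rewriting the 15 symbols of ukkkkkkkkkkkkkk one by one yields ukk kk kk kk kk kk kk kk kk kk kk kk kk kk kk; concatenated:

ukkkkkkkkkkkkkkkkkkkkkkkkkkkkkk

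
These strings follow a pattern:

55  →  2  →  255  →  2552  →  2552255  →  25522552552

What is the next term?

255225525522552255

This is a Fibonacci-style word recurrence s(k) = s(k−1)·s(k−2): e.g. 2·55 = 255.
The next term joins 25522552552 and 2552255.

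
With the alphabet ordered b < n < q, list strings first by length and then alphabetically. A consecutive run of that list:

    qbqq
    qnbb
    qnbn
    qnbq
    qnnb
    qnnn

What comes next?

Find the rightmost character of qnnn below q, bump it to the next letter, and reset everything to its right to b.

qnnq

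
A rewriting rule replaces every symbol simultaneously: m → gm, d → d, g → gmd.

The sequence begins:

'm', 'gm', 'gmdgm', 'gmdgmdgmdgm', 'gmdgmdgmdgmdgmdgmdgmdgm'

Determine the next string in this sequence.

Replace each of the 23 characters of gmdgmdgmdgmdgmdgmdgmdgm in place — gmd gm d gmd gm d gmd gm d gmd gm d gmd gm d gmd gm d gmd gm d gmd gm — and concatenate.

gmdgmdgmdgmdgmdgmdgmdgmdgmdgmdgmdgmdgmdgmdgmdgm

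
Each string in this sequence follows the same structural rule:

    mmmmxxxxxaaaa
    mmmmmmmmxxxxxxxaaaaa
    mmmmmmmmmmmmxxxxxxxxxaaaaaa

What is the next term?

The n-th term is 4n m's then 2n+3 x's then n+3 a's (n = 1, 2, …).
At n = 4 the blocks have lengths 16, 11, 7.

mmmmmmmmmmmmmmmmxxxxxxxxxxxaaaaaaa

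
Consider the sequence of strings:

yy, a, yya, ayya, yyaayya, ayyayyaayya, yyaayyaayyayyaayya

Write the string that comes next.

ayyayyaayyayyaayyaayyayyaayya

Each term (from the third on) is the two preceding terms concatenated in order: term 3 = yy·a = yya.
So term 8 is ayyayyaayya·yyaayyaayyayyaayya.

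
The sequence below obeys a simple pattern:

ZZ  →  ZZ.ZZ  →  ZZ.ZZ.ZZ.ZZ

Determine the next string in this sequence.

s(k+1) = s(k)·.·s(k) — each term doubles the last with '.' between the halves.
Doubling ZZ.ZZ.ZZ.ZZ with '.' between the halves:

ZZ.ZZ.ZZ.ZZ.ZZ.ZZ.ZZ.ZZ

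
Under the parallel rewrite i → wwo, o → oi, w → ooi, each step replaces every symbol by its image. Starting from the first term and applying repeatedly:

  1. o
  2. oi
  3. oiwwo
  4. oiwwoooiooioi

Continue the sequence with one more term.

Replace each of the 13 characters of oiwwoooiooioi in place — oi wwo ooi ooi oi oi oi wwo oi oi wwo oi wwo — and concatenate.

oiwwoooiooioioioiwwooioiwwooiwwo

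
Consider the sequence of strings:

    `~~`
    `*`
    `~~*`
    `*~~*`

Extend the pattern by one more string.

Each term (from the third on) is the two preceding terms concatenated in order: term 3 = ~~·* = ~~*.
Continuing: ~~* · *~~* gives term 5.

~~**~~*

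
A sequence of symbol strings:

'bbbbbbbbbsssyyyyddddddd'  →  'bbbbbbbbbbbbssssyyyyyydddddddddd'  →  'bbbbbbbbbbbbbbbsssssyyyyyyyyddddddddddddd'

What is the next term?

bbbbbbbbbbbbbbbbbbssssssyyyyyyyyyydddddddddddddddd

Term n consists of 3n b's, followed by n s's, followed by 2n-2 y's, followed by 3n-2 d's, where the shown terms are n = 3, 4, 5.
Setting n = 6 gives 18, 6, 10, 16 characters in each block.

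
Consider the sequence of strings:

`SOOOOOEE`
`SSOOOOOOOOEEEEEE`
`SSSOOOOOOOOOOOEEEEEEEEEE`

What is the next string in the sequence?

SSSSOOOOOOOOOOOOOOEEEEEEEEEEEEEE

Reading off run lengths: S runs 1, 2, 3; O runs 5, 8, 11; E runs 2, 6, 10 — each is linear in n (n = 1, 2, …).
Setting n = 4 gives 4, 14, 14 characters in each block.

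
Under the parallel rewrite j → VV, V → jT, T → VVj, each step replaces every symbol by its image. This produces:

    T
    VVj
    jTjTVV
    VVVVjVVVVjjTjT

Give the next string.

jTjTjTjTVVjTjTjTjTVVVVVVjVVVVj

Replace each of the 14 characters of VVVVjVVVVjjTjT in place — jT jT jT jT VV jT jT jT jT VV VV VVj VV VVj — and concatenate.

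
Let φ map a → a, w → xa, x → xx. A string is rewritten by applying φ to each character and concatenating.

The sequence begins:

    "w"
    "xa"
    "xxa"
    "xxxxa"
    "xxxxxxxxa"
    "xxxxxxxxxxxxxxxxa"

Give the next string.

Rewriting the 17 symbols of xxxxxxxxxxxxxxxxa one by one yields xx xx xx xx xx xx xx xx xx xx xx xx xx xx xx xx a; concatenated:

xxxxxxxxxxxxxxxxxxxxxxxxxxxxxxxxa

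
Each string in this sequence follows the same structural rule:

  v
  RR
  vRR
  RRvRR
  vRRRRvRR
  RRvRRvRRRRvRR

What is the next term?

vRRRRvRRRRvRRvRRRRvRR

Each term (from the third on) is the two preceding terms concatenated in order: term 3 = v·RR = vRR.
So term 7 is vRRRRvRR·RRvRRvRRRRvRR.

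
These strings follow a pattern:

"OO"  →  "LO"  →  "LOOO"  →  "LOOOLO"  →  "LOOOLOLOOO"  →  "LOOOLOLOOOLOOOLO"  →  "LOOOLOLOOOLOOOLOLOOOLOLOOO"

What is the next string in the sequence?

LOOOLOLOOOLOOOLOLOOOLOLOOOLOOOLOLOOOLOOOLO

Each term (from the third on) is the previous term followed by the one before it: term 3 = LO·OO = LOOO.
So term 8 is LOOOLOLOOOLOOOLOLOOOLOLOOO·LOOOLOLOOOLOOOLO.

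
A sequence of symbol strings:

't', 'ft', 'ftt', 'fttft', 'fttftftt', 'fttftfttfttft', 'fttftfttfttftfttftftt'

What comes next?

From term 3 onward, concatenate the last term with the second-to-last: ft·t = ftt, ftt·ft = fttft, …
So term 8 is fttftfttfttftfttftftt·fttftfttfttft.

fttftfttfttftfttftfttfttftfttfttft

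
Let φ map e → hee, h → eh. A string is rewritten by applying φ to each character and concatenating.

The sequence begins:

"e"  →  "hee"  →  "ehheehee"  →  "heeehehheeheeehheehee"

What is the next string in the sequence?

ehheeheeheeehheeehehheeheeehheeheeheeehehheeheeehheehee

Replace each of the 21 characters of heeehehheeheeehheehee in place — eh hee hee hee eh hee eh eh hee hee eh hee hee hee eh eh hee hee eh hee hee — and concatenate.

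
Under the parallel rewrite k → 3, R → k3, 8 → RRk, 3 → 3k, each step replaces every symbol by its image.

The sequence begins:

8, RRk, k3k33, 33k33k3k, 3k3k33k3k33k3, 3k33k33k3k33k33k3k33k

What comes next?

Replace each of the 21 characters of 3k33k33k3k33k33k3k33k in place — 3k 3 3k 3k 3 3k 3k 3 3k 3 3k 3k 3 3k 3k 3 3k 3 3k 3k 3 — and concatenate.

3k33k3k33k3k33k33k3k33k3k33k33k3k3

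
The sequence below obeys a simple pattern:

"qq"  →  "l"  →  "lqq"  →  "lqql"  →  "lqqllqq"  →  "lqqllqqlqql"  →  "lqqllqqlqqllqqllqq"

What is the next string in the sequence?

lqqllqqlqqllqqllqqlqqllqqlqql

Each term (from the third on) is the previous term followed by the one before it: term 3 = l·qq = lqq.
The next term joins lqqllqqlqqllqqllqq and lqqllqqlqql.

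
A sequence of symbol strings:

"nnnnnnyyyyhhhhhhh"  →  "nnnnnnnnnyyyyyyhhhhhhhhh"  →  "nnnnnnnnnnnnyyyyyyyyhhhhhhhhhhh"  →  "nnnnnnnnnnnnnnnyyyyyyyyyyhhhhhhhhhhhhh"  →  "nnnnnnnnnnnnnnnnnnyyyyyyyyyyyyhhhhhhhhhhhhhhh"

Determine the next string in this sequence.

nnnnnnnnnnnnnnnnnnnnnyyyyyyyyyyyyyyhhhhhhhhhhhhhhhhh

The n-th term is 3n n's then 2n y's then 2n+3 h's, where the shown terms are n = 2, 3, 4, 5, 6.
For the next term, n = 7, so the run lengths are 21, 14, 17.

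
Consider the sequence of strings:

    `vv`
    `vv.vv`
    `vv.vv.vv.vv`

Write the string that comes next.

vv.vv.vv.vv.vv.vv.vv.vv

Each string is two copies of the previous one joined by '.'.
So the next term is two copies of vv.vv.vv.vv with '.' between the halves.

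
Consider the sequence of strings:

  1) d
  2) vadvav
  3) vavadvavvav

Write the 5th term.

Every step adds va to the front and vav to the end of the previous string.
From vavadvavvav, 2 further steps: vavadvavvav → vavavadvavvavvav → (answer).

vavavavadvavvavvavvav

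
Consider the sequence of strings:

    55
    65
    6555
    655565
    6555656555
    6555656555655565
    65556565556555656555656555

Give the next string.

Each term (from the third on) is the previous term followed by the one before it: term 3 = 65·55 = 6555.
The next term joins 65556565556555656555656555 and 6555656555655565.

655565655565556565556565556555656555655565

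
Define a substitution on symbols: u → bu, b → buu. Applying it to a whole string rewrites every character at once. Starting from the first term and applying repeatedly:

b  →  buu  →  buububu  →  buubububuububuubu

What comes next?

Applying the rule to each of the 17 symbols of buubububuububuubu gives the pieces buu bu bu buu bu buu bu buu bu bu buu bu buu bu bu buu bu, which concatenate to the answer.

buubububuububuububuubububuububuubububuubu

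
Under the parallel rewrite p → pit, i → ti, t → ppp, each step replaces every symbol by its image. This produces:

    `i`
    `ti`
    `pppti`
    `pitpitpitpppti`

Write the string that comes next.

pittippppittippppittippppitpitpitpppti

φ(pitpitpitpppti) expands symbol-by-symbol to pit ti ppp pit ti ppp pit ti ppp pit pit pit ppp ti; joining the 14 pieces gives the next term.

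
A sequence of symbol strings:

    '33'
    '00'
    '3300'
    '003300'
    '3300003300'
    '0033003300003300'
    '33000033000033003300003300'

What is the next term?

From term 3 onward, concatenate the second-to-last term with the last: 33·00 = 3300, 00·3300 = 003300, …
So term 8 is 0033003300003300·33000033000033003300003300.

003300330000330033000033000033003300003300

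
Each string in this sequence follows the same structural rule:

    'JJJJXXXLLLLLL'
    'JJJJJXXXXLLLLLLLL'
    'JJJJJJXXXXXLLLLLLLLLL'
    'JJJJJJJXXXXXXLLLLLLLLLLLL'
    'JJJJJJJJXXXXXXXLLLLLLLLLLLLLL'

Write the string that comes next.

JJJJJJJJJXXXXXXXXLLLLLLLLLLLLLLLL

The n-th term is n+1 J's then n X's then 2n L's, where the shown terms are n = 3, 4, 5, 6, 7.
At n = 8 the blocks have lengths 9, 8, 16.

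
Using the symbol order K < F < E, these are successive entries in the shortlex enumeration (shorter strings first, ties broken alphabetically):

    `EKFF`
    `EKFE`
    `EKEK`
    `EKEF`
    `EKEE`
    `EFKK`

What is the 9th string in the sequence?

Stepping forward 3 times from EFKK: EFKK → EFKF → EFKE, then the target.

EFFK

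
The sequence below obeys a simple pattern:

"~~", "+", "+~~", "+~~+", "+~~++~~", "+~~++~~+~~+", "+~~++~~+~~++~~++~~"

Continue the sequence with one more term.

+~~++~~+~~++~~++~~+~~++~~+~~+

From term 3 onward, concatenate the last term with the second-to-last: +·~~ = +~~, +~~·+ = +~~+, …
Continuing: +~~++~~+~~++~~++~~ · +~~++~~+~~+ gives term 8.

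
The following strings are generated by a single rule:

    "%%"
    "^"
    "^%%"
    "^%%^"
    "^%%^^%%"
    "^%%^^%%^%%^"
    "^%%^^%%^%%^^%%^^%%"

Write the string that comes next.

From term 3 onward, concatenate the last term with the second-to-last: ^·%% = ^%%, ^%%·^ = ^%%^, …
Continuing: ^%%^^%%^%%^^%%^^%% · ^%%^^%%^%%^ gives term 8.

^%%^^%%^%%^^%%^^%%^%%^^%%^%%^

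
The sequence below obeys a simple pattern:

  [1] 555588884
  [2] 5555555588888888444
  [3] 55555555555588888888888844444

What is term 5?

5555555555555555555588888888888888888888444444444

Term n consists of 4n 5's, followed by 4n 8's, followed by 2n-1 4's (n = 1, 2, …).
For term 5, n = 5, so the run lengths are 20, 20, 9.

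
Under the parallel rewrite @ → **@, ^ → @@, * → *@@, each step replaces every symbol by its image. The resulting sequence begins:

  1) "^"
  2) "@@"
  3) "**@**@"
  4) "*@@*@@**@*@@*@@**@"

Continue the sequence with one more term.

Rewriting the 18 symbols of *@@*@@**@*@@*@@**@ one by one yields *@@ **@ **@ *@@ **@ **@ *@@ *@@ **@ *@@ **@ **@ *@@ **@ **@ *@@ *@@ **@; concatenated:

*@@**@**@*@@**@**@*@@*@@**@*@@**@**@*@@**@**@*@@*@@**@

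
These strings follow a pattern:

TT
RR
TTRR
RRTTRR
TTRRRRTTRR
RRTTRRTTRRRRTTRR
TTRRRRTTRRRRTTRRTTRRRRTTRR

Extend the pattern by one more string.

RRTTRRTTRRRRTTRRTTRRRRTTRRRRTTRRTTRRRRTTRR

This is a Fibonacci-style word recurrence s(k) = s(k−2)·s(k−1): e.g. TT·RR = TTRR.
So term 8 is RRTTRRTTRRRRTTRR·TTRRRRTTRRRRTTRRTTRRRRTTRR.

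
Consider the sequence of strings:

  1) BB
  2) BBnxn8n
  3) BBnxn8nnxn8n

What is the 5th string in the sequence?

Every step adds nxn8n to the end: s(k+1) = s(k)·nxn8n.
From BBnxn8nnxn8n, 2 further steps: BBnxn8nnxn8n → BBnxn8nnxn8nnxn8n → (answer).

BBnxn8nnxn8nnxn8nnxn8n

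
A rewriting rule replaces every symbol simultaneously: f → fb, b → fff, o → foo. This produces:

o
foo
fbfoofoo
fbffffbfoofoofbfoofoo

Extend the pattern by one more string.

fbffffbfbfbfbffffbfoofoofbfoofoofbffffbfoofoofbfoofoo

Replace each of the 21 characters of fbffffbfoofoofbfoofoo in place — fb fff fb fb fb fb fff fb foo foo fb foo foo fb fff fb foo foo fb foo foo — and concatenate.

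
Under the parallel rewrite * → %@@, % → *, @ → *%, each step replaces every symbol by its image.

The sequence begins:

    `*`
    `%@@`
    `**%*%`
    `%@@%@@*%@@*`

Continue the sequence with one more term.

Rewriting each symbol of %@@%@@*%@@*: %→*, @→*%, @→*%, %→*, @→*%, @→*%, *→%@@, %→*, @→*%, @→*%, *→%@@, which concatenates to * *% *% * *% *% %@@ * *% *% %@@.

**%*%**%*%%@@**%*%%@@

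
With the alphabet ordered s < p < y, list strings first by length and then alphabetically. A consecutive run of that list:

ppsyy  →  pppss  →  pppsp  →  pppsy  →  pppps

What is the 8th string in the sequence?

pppys

Stepping forward 3 times from pppps: pppps → ppppp → ppppy, then the target.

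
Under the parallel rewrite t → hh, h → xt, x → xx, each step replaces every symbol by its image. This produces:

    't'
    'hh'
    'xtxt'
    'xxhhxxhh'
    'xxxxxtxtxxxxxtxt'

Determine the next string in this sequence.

Rewriting the 16 symbols of xxxxxtxtxxxxxtxt one by one yields xx xx xx xx xx hh xx hh xx xx xx xx xx hh xx hh; concatenated:

xxxxxxxxxxhhxxhhxxxxxxxxxxhhxxhh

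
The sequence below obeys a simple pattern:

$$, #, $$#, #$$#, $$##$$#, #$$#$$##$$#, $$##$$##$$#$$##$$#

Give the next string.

Each term (from the third on) is the two preceding terms concatenated in order: term 3 = $$·# = $$#.
So term 8 is #$$#$$##$$#·$$##$$##$$#$$##$$#.

#$$#$$##$$#$$##$$##$$#$$##$$#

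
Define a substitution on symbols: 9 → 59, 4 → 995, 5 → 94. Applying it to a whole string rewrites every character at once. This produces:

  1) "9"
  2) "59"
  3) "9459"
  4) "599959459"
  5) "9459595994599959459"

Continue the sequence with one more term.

Replace each of the 19 characters of 9459595994599959459 in place — 59 995 94 59 94 59 94 59 59 995 94 59 59 59 94 59 995 94 59 — and concatenate.

59995945994599459599959459595994599959459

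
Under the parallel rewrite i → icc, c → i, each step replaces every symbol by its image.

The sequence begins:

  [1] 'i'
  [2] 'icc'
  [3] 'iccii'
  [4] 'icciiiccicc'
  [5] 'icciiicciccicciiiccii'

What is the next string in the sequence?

Rewriting the 21 symbols of icciiicciccicciiiccii one by one yields icc i i icc icc icc i i icc i i icc i i icc icc icc i i icc icc; concatenated:

icciiicciccicciiicciiicciiicciccicciiiccicc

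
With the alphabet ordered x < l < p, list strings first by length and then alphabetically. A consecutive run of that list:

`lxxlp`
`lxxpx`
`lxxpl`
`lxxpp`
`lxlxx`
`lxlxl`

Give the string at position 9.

Advancing 3 positions from lxlxl through lxlxl → lxlxp → lxllx reaches term 9.

lxlll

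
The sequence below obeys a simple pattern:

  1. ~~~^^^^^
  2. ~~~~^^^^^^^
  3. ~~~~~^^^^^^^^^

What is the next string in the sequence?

Term n consists of n ~'s, followed by 2n-1 ^'s, where the shown terms are n = 3, 4, 5.
Setting n = 6 gives 6, 11 characters in each block.

~~~~~~^^^^^^^^^^^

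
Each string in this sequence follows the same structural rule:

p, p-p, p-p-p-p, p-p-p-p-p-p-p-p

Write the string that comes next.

s(k+1) = s(k)·-·s(k) — each term doubles the last with '-' between the halves.
So the next term is two copies of p-p-p-p-p-p-p-p with '-' between the halves.

p-p-p-p-p-p-p-p-p-p-p-p-p-p-p-p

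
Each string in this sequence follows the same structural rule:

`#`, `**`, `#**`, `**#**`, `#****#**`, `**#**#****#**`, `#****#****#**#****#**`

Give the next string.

**#**#****#**#****#****#**#****#**

This is a Fibonacci-style word recurrence s(k) = s(k−2)·s(k−1): e.g. #·** = #**.
So term 8 is **#**#****#**·#****#****#**#****#**.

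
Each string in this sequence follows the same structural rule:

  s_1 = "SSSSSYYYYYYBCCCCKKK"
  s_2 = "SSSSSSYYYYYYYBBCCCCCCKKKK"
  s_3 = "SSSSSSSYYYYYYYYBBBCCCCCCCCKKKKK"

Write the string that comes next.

Each string has the form S^{n+2} Y^{n+3} B^{n-2} C^{2n-2} K^{n}, where the shown terms are n = 3, 4, 5.
At n = 6 the blocks have lengths 8, 9, 4, 10, 6.

SSSSSSSSYYYYYYYYYBBBBCCCCCCCCCCKKKKKK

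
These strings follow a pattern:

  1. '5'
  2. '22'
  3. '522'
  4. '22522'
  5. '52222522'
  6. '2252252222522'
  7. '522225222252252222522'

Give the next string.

Each term (from the third on) is the two preceding terms concatenated in order: term 3 = 5·22 = 522.
Continuing: 2252252222522 · 522225222252252222522 gives term 8.

2252252222522522225222252252222522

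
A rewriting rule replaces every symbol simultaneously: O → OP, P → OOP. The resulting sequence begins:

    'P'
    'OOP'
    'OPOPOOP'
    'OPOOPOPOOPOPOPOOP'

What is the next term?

Applying the rule to each of the 17 symbols of OPOOPOPOOPOPOPOOP gives the pieces OP OOP OP OP OOP OP OOP OP OP OOP OP OOP OP OOP OP OP OOP, which concatenate to the answer.

OPOOPOPOPOOPOPOOPOPOPOOPOPOOPOPOOPOPOPOOP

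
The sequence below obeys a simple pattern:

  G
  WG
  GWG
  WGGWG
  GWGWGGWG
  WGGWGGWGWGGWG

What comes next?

GWGWGGWGWGGWGGWGWGGWG

This is a Fibonacci-style word recurrence s(k) = s(k−2)·s(k−1): e.g. G·WG = GWG.
So term 7 is GWGWGGWG·WGGWGGWGWGGWG.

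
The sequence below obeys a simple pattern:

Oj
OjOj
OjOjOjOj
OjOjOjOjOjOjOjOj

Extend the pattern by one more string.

s(k+1) = s(k)·s(k) — each term doubles the last.
So the next term is two copies of OjOjOjOjOjOjOjOj.

OjOjOjOjOjOjOjOjOjOjOjOjOjOjOjOj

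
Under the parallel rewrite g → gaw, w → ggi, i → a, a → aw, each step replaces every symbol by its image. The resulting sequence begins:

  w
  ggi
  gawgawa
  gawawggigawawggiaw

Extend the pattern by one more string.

Rewriting the 18 symbols of gawawggigawawggiaw one by one yields gaw aw ggi aw ggi gaw gaw a gaw aw ggi aw ggi gaw gaw a aw ggi; concatenated:

gawawggiawggigawgawagawawggiawggigawgawaawggi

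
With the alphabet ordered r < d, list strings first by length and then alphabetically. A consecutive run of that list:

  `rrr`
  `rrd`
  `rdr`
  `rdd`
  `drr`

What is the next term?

drd

Find the rightmost character of drr below d, bump it to the next letter, and reset everything to its right to r.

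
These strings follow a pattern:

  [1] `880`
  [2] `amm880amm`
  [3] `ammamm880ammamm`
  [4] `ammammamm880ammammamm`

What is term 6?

s(k+1) = amm·s(k)·amm, so each term gains amm as a prefix and amm as a suffix.
From ammammamm880ammammamm, 2 further steps: ammammamm880ammammamm → ammammammamm880ammammammamm → (answer).

ammammammammamm880ammammammammamm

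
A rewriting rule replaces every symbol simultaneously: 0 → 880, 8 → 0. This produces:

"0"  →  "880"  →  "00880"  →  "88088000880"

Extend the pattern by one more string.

008800088088088000880

Expanding 88088000880: 8→0, 8→0, 0→880, 8→0, 8→0, 0→880, 0→880, 0→880, 8→0, 8→0, 0→880. Concatenated: 0 0 880 0 0 880 880 880 0 0 880.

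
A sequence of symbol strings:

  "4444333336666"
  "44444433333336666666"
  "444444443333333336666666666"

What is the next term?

Term n consists of 2n+2 4's, followed by 2n+3 3's, followed by 3n+1 6's (n = 1, 2, …).
For the next term, n = 4, so the run lengths are 10, 11, 13.

4444444444333333333336666666666666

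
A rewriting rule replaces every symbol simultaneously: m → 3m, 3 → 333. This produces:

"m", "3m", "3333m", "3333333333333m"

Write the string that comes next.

Replace each of the 14 characters of 3333333333333m in place — 333 333 333 333 333 333 333 333 333 333 333 333 333 3m — and concatenate.

3333333333333333333333333333333333333333m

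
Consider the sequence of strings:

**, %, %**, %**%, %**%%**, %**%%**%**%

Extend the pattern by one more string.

Each term (from the third on) is the previous term followed by the one before it: term 3 = %·** = %**.
The next term joins %**%%**%**% and %**%%**.

%**%%**%**%%**%%**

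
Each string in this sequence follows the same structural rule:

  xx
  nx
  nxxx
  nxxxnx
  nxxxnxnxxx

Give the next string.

nxxxnxnxxxnxxxnx

Each term (from the third on) is the previous term followed by the one before it: term 3 = nx·xx = nxxx.
Continuing: nxxxnxnxxx · nxxxnx gives term 6.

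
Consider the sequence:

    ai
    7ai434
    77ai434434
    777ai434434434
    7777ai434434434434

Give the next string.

77777ai434434434434434

Each term wraps the previous one in 7 on the left and 434 on the right.
One more step from 7777ai434434434434 gives the answer.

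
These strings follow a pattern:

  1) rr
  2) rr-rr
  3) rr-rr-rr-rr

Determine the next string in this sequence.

Every step duplicates the string with '-' between the halves.
Doubling rr-rr-rr-rr with '-' between the halves:

rr-rr-rr-rr-rr-rr-rr-rr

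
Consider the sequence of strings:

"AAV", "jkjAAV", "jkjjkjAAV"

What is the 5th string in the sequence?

Each term is the previous one with jkj prepended.
From jkjjkjAAV, 2 further steps: jkjjkjAAV → jkjjkjjkjAAV → (answer).

jkjjkjjkjjkjAAV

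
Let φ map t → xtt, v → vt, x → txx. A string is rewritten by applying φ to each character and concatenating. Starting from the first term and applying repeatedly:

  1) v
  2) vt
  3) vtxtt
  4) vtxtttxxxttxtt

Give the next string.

vtxtttxxxttxttxtttxxtxxtxxxttxtttxxxttxtt

Replace each of the 14 characters of vtxtttxxxttxtt in place — vt xtt txx xtt xtt xtt txx txx txx xtt xtt txx xtt xtt — and concatenate.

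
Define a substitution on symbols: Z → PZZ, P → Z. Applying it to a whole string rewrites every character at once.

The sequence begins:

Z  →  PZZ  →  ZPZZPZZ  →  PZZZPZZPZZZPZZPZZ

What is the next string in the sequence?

φ(PZZZPZZPZZZPZZPZZ) expands symbol-by-symbol to Z PZZ PZZ PZZ Z PZZ PZZ Z PZZ PZZ PZZ Z PZZ PZZ Z PZZ PZZ; joining the 17 pieces gives the next term.

ZPZZPZZPZZZPZZPZZZPZZPZZPZZZPZZPZZZPZZPZZ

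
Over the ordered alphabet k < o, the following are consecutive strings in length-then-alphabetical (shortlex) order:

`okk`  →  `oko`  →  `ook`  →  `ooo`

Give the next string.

kkkk

ooo is the last string of length 3, so the next is the first of length 4: k repeated 4 times.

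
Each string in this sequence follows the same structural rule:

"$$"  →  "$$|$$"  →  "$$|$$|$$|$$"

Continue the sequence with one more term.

Every step duplicates the string with '|' between the halves.
Doubling $$|$$|$$|$$ with '|' between the halves:

$$|$$|$$|$$|$$|$$|$$|$$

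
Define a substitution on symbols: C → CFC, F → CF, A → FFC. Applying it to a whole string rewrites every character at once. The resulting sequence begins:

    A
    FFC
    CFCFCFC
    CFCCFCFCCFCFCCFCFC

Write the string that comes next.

Replace each of the 18 characters of CFCCFCFCCFCFCCFCFC in place — CFC CF CFC CFC CF CFC CF CFC CFC CF CFC CF CFC CFC CF CFC CF CFC — and concatenate.

CFCCFCFCCFCCFCFCCFCFCCFCCFCFCCFCFCCFCCFCFCCFCFC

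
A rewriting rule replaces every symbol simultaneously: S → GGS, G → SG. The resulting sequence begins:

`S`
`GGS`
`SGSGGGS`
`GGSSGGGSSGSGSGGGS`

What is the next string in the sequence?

φ(GGSSGGGSSGSGSGGGS) expands symbol-by-symbol to SG SG GGS GGS SG SG SG GGS GGS SG GGS SG GGS SG SG SG GGS; joining the 17 pieces gives the next term.

SGSGGGSGGSSGSGSGGGSGGSSGGGSSGGGSSGSGSGGGS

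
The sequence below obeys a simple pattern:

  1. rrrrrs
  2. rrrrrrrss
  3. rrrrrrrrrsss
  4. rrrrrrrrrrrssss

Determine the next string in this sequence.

Reading off run lengths: r runs 5, 7, 9, 11; s runs 1, 2, 3, 4 — each is linear in n, where the shown terms are n = 2, 3, 4, 5.
Setting n = 6 gives 13, 5 characters in each block.

rrrrrrrrrrrrrsssss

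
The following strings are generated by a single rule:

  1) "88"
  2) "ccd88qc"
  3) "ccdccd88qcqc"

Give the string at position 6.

ccdccdccdccdccd88qcqcqcqcqc

Each term wraps the previous one in ccd on the left and qc on the right.
From ccdccd88qcqc, 3 further steps: ccdccd88qcqc → ccdccdccd88qcqcqc → ccdccdccdccd88qcqcqcqc → (answer).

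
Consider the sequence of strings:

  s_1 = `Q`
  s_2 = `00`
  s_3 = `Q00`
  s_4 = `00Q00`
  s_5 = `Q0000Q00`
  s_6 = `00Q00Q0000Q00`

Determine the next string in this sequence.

Q0000Q0000Q00Q0000Q00

This is a Fibonacci-style word recurrence s(k) = s(k−2)·s(k−1): e.g. Q·00 = Q00.
The next term joins Q0000Q00 and 00Q00Q0000Q00.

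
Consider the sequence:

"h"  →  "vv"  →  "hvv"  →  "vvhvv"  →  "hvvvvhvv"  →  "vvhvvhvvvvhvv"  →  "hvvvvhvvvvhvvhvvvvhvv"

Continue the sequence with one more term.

vvhvvhvvvvhvvhvvvvhvvvvhvvhvvvvhvv

From term 3 onward, concatenate the second-to-last term with the last: h·vv = hvv, vv·hvv = vvhvv, …
So term 8 is vvhvvhvvvvhvv·hvvvvhvvvvhvvhvvvvhvv.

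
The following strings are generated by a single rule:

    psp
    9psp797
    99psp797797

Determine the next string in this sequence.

999psp797797797

s(k+1) = 9·s(k)·797, so each term gains 9 as a prefix and 797 as a suffix.
One more step from 99psp797797 gives the answer.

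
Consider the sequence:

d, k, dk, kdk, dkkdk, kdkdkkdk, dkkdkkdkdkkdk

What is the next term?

kdkdkkdkdkkdkkdkdkkdk

Each term (from the third on) is the two preceding terms concatenated in order: term 3 = d·k = dk.
The next term joins kdkdkkdk and dkkdkkdkdkkdk.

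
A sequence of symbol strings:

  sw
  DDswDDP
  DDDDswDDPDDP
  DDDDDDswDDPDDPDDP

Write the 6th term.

DDDDDDDDDDswDDPDDPDDPDDPDDP

s(k+1) = DD·s(k)·DDP, so each term gains DD as a prefix and DDP as a suffix.
From DDDDDDswDDPDDPDDP, 2 further steps: DDDDDDswDDPDDPDDP → DDDDDDDDswDDPDDPDDPDDP → (answer).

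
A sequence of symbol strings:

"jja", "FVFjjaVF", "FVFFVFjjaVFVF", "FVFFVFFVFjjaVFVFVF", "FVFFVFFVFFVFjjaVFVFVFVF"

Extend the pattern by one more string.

Every step adds FVF to the front and VF to the end of the previous string.
Applying this once more to FVFFVFFVFFVFjjaVFVFVFVF:

FVFFVFFVFFVFFVFjjaVFVFVFVFVF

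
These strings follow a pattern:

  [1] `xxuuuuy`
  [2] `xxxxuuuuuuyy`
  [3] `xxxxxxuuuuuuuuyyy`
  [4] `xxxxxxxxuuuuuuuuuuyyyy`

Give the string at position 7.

xxxxxxxxxxxxxxuuuuuuuuuuuuuuuuyyyyyyy

The n-th term is 2n x's then 2n+2 u's then n y's (n = 1, 2, …).
At n = 7 the blocks have lengths 14, 16, 7.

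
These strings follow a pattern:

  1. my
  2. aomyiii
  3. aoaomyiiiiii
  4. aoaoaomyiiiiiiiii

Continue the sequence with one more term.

aoaoaoaomyiiiiiiiiiiii

s(k+1) = ao·s(k)·iii, so each term gains ao as a prefix and iii as a suffix.
So the next term is ao·aoaoaomyiiiiiiiii·iii.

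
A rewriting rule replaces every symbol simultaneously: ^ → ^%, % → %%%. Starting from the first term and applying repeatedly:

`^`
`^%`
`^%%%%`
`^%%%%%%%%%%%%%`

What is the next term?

Applying the rule to each of the 14 symbols of ^%%%%%%%%%%%%% gives the pieces ^% %%% %%% %%% %%% %%% %%% %%% %%% %%% %%% %%% %%% %%%, which concatenate to the answer.

^%%%%%%%%%%%%%%%%%%%%%%%%%%%%%%%%%%%%%%%%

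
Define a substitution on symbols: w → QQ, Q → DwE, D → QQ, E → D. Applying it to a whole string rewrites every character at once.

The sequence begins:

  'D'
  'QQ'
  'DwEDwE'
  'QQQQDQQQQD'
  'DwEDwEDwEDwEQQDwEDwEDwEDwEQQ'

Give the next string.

QQQQDQQQQDQQQQDQQQQDDwEDwEQQQQDQQQQDQQQQDQQQQDDwEDwE

Replace each of the 28 characters of DwEDwEDwEDwEQQDwEDwEDwEDwEQQ in place — QQ QQ D QQ QQ D QQ QQ D QQ QQ D DwE DwE QQ QQ D QQ QQ D QQ QQ D QQ QQ D DwE DwE — and concatenate.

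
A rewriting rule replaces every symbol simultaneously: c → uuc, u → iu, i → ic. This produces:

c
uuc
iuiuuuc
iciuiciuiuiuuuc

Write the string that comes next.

icuuciciuicuuciciuiciuiciuiuiuuuc

Replace each of the 15 characters of iciuiciuiuiuuuc in place — ic uuc ic iu ic uuc ic iu ic iu ic iu iu iu uuc — and concatenate.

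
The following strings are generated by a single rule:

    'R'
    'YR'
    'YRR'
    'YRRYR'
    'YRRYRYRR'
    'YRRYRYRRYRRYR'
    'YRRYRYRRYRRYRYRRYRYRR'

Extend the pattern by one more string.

Each term (from the third on) is the previous term followed by the one before it: term 3 = YR·R = YRR.
So term 8 is YRRYRYRRYRRYRYRRYRYRR·YRRYRYRRYRRYR.

YRRYRYRRYRRYRYRRYRYRRYRRYRYRRYRRYR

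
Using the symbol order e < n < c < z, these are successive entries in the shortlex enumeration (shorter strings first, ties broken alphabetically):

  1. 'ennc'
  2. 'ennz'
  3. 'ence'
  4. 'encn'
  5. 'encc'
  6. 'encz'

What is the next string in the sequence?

Treat encz as a base-4 numeral over the given alphabet and add one, carrying through any trailing z's.

enze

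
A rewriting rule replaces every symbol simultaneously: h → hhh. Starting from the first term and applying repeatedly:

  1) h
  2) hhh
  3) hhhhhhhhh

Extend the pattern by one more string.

Apply φ to hhhhhhhhh symbol by symbol: h→hhh, h→hhh, h→hhh, h→hhh, h→hhh, h→hhh, h→hhh, h→hhh, h→hhh; joined: hhh hhh hhh hhh hhh hhh hhh hhh hhh.

hhhhhhhhhhhhhhhhhhhhhhhhhhh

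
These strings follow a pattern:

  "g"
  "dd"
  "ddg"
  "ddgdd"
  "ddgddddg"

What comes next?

ddgddddgddgdd

From term 3 onward, concatenate the last term with the second-to-last: dd·g = ddg, ddg·dd = ddgdd, …
So term 6 is ddgddddg·ddgdd.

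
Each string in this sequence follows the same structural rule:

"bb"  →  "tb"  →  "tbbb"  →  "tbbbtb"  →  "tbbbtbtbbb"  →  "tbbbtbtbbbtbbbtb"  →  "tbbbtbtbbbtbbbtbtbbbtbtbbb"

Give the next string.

Each term (from the third on) is the previous term followed by the one before it: term 3 = tb·bb = tbbb.
So term 8 is tbbbtbtbbbtbbbtbtbbbtbtbbb·tbbbtbtbbbtbbbtb.

tbbbtbtbbbtbbbtbtbbbtbtbbbtbbbtbtbbbtbbbtb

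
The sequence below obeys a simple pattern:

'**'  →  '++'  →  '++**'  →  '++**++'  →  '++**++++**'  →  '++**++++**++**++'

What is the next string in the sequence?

++**++++**++**++++**++++**

This is a Fibonacci-style word recurrence s(k) = s(k−1)·s(k−2): e.g. ++·** = ++**.
The next term joins ++**++++**++**++ and ++**++++**.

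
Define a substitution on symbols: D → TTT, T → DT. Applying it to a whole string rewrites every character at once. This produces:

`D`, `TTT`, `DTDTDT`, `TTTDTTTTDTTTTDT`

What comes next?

Rewriting the 15 symbols of TTTDTTTTDTTTTDT one by one yields DT DT DT TTT DT DT DT DT TTT DT DT DT DT TTT DT; concatenated:

DTDTDTTTTDTDTDTDTTTTDTDTDTDTTTTDT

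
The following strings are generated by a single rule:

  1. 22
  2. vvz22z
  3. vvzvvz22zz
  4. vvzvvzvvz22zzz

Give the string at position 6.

vvzvvzvvzvvzvvz22zzzzz

s(k+1) = vvz·s(k)·z, so each term gains vvz as a prefix and z as a suffix.
From vvzvvzvvz22zzz, 2 further steps: vvzvvzvvz22zzz → vvzvvzvvzvvz22zzzz → (answer).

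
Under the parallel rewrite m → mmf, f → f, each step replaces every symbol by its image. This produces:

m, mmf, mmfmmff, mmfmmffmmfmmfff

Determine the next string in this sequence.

mmfmmffmmfmmfffmmfmmffmmfmmffff

Replace each of the 15 characters of mmfmmffmmfmmfff in place — mmf mmf f mmf mmf f f mmf mmf f mmf mmf f f f — and concatenate.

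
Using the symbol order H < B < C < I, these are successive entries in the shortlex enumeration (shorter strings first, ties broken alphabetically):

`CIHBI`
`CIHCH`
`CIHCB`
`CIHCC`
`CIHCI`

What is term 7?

CIHIB

Advancing 2 positions from CIHCI through CIHCI → CIHIH reaches term 7.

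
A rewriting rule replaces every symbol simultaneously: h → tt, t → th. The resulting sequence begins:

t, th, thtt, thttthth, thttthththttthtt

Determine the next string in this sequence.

thttthththttthttthttthththttthth

Replace each of the 16 characters of thttthththttthtt in place — th tt th th th tt th tt th tt th th th tt th th — and concatenate.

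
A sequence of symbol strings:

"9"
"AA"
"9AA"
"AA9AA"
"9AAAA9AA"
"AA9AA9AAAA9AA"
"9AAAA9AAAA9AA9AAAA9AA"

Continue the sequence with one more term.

AA9AA9AAAA9AA9AAAA9AAAA9AA9AAAA9AA

From term 3 onward, concatenate the second-to-last term with the last: 9·AA = 9AA, AA·9AA = AA9AA, …
So term 8 is AA9AA9AAAA9AA·9AAAA9AAAA9AA9AAAA9AA.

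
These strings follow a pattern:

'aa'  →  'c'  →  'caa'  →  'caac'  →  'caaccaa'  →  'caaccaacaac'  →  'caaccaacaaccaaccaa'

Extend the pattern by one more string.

Each term (from the third on) is the previous term followed by the one before it: term 3 = c·aa = caa.
The next term joins caaccaacaaccaaccaa and caaccaacaac.

caaccaacaaccaaccaacaaccaacaac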